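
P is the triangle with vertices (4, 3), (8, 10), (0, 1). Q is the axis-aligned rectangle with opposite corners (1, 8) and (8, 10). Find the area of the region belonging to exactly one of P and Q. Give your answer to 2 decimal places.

|P| = 10, |Q| = 14, |P∩Q| = 0.6349.
|P △ Q| = |P| + |Q| − 2·|P∩Q| = 10 + 14 − 1.2698 = 22.73.

22.73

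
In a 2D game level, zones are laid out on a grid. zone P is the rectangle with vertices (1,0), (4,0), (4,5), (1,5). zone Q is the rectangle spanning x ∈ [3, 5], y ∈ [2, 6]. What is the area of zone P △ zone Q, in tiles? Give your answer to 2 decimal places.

17.00

|zone P∩zone Q|: x∈[3,4], y∈[2,5] → 1·3 = 3.
|zone P △ zone Q| = |zone P| + |zone Q| − 2·|zone P∩zone Q| = 15 + 8 − 6 = 17.00.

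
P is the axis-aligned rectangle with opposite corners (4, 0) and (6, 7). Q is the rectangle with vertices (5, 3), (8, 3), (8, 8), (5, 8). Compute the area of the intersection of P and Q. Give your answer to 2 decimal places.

4.00

|P∩Q|: x∈[5,6], y∈[3,7] → 1·4 = 4.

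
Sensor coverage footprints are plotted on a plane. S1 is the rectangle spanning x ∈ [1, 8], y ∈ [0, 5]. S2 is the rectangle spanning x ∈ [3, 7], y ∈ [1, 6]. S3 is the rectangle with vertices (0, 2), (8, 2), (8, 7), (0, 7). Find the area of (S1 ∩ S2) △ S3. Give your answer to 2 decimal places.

|S1 ∩ S2| = 16.
|(S1 ∩ S2) ∩ S3| = 12.
|(S1 ∩ S2) △ S3| = 16 + 40 − 24 = 32.00.

32.00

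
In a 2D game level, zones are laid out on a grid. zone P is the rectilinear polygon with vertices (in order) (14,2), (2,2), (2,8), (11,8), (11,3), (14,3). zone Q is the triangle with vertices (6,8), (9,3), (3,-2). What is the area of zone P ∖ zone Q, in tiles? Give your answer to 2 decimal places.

|zone P| = 57, |zone P∩zone Q| = 15.3.
|zone P ∖ zone Q| = |zone P| − |zone P∩zone Q| = 57 − 15.3 = 41.70.

41.70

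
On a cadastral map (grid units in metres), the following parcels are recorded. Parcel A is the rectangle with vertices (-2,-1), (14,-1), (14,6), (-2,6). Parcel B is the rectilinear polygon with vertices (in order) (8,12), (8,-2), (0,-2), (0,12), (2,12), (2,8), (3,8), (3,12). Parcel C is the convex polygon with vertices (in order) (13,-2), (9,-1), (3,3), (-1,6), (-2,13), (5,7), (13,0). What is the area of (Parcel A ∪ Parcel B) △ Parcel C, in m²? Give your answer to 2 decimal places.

|Parcel A ∪ Parcel B| = 164.
|(Parcel A ∪ Parcel B) ∩ Parcel C| = 58.5714.
|(Parcel A ∪ Parcel B) △ Parcel C| = 164 + 70.5 − 117.1429 = 117.36.

117.36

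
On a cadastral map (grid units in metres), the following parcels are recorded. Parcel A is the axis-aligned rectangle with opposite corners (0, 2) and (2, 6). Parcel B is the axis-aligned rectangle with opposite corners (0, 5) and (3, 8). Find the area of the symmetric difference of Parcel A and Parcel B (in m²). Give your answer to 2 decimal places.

|Parcel A∩Parcel B|: x∈[0,2], y∈[5,6] → 2·1 = 2.
|Parcel A △ Parcel B| = |Parcel A| + |Parcel B| − 2·|Parcel A∩Parcel B| = 8 + 9 − 4 = 13.00.

13.00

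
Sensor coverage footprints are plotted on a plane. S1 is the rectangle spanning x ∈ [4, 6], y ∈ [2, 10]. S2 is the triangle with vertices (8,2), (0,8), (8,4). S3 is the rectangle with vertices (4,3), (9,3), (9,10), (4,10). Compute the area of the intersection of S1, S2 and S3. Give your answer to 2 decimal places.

2.50

The intersection is the polygon with vertices (4,5), (4,6), (6,5), (6,3.5).
By the shoelace formula its area is 2.50.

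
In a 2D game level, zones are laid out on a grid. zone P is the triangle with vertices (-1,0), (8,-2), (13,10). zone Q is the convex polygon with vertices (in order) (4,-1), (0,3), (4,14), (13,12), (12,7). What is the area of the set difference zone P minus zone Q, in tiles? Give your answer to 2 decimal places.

25.06

|zone P| = 59, |zone P∩zone Q| = 33.9355.
|zone P ∖ zone Q| = |zone P| − |zone P∩zone Q| = 59 − 33.9355 = 25.06.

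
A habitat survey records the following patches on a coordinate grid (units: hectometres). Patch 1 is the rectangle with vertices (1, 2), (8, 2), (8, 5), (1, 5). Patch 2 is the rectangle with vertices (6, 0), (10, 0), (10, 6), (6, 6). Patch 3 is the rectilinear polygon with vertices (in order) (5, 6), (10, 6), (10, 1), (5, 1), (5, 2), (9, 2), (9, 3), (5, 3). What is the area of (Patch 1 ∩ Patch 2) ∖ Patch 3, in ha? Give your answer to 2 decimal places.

|Patch 1 ∩ Patch 2| = 6.
|(Patch 1 ∩ Patch 2) ∩ Patch 3| = 4.
|(Patch 1 ∩ Patch 2) ∖ Patch 3| = 6 − 4 = 2.00.

2.00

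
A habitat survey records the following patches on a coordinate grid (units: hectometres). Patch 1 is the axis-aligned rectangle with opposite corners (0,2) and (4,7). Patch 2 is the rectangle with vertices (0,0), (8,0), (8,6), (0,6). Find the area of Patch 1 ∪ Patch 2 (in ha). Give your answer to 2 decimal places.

52.00

By inclusion–exclusion:
Individual areas: |Patch 1| = 20, |Patch 2| = 48.
|Patch 1∩Patch 2|: x∈[0,4], y∈[2,6] → 4·4 = 16.
|Patch 1 ∪ Patch 2| = 68 − 16 = 52.00.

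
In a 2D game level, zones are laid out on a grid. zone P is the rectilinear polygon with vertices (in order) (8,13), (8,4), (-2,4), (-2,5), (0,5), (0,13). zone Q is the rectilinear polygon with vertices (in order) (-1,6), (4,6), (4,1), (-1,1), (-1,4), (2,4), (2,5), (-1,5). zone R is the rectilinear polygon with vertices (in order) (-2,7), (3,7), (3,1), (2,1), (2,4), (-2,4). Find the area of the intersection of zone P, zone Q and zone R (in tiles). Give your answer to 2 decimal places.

4.00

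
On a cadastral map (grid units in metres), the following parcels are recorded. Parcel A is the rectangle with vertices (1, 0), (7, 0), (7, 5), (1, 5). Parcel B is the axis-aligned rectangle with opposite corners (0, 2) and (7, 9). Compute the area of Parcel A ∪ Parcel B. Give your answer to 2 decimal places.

61.00

By inclusion–exclusion:
Individual areas: |Parcel A| = 30, |Parcel B| = 49.
|Parcel A∩Parcel B|: x∈[1,7], y∈[2,5] → 6·3 = 18.
|Parcel A ∪ Parcel B| = 79 − 18 = 61.00.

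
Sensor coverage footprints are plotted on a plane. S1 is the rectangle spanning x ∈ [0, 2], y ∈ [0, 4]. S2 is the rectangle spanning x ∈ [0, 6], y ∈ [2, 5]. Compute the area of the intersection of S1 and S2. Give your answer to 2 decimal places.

4.00

|S1∩S2|: x∈[0,2], y∈[2,4] → 2·2 = 4.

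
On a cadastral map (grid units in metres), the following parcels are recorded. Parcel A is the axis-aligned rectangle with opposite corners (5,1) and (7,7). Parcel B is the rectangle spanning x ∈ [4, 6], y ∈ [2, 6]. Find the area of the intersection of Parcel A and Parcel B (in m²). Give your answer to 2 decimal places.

4.00

|Parcel A∩Parcel B|: x∈[5,6], y∈[2,6] → 1·4 = 4.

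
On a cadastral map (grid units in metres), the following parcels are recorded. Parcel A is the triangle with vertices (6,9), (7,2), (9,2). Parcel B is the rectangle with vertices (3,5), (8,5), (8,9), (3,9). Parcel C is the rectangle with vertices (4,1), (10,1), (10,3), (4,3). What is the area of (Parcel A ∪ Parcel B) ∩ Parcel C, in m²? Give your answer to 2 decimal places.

The region (Parcel A ∪ Parcel B) ∩ Parcel C is the polygon with vertices (7,2), (6.857,3), (8.571,3), (9,2).
By the shoelace formula its area is 1.86.

1.86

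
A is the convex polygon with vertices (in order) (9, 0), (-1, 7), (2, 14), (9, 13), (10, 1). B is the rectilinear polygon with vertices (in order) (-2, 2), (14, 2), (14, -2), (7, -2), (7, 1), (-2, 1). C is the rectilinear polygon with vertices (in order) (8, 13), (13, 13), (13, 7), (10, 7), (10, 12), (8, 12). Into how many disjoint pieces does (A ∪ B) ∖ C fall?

1

(A ∪ B) ∖ C is a single connected region.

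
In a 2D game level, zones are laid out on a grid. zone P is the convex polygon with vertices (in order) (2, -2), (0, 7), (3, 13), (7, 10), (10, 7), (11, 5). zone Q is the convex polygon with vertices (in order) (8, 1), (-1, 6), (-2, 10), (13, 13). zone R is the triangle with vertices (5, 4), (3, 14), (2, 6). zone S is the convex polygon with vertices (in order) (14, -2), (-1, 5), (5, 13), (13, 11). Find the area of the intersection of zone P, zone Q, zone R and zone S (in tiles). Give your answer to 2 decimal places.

The intersection is the polygon with vertices (5,4), (2,6), (2.45,9.6), (3.579,11.105).
By the shoelace formula its area is 10.93.

10.93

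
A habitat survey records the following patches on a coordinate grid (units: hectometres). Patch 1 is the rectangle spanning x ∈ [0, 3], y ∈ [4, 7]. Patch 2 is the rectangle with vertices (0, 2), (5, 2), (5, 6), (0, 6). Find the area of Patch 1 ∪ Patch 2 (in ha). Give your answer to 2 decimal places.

By inclusion–exclusion:
Individual areas: |Patch 1| = 9, |Patch 2| = 20.
|Patch 1∩Patch 2|: x∈[0,3], y∈[4,6] → 3·2 = 6.
|Patch 1 ∪ Patch 2| = 29 − 6 = 23.00.

23.00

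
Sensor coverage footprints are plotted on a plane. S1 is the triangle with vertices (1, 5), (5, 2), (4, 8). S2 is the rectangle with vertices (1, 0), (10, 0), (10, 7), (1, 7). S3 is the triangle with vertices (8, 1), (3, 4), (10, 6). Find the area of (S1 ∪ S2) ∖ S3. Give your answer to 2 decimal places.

|S1 ∪ S2| = 63.5833.
|(S1 ∪ S2) ∩ S3| = 15.5.
|(S1 ∪ S2) ∖ S3| = 63.5833 − 15.5 = 48.08.

48.08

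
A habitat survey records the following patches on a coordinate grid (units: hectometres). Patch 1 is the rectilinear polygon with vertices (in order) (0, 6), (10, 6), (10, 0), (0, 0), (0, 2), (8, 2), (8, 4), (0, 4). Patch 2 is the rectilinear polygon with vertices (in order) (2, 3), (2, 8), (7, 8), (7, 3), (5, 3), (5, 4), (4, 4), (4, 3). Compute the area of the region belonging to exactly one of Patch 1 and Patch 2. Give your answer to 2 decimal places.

48.00

|Patch 1| = 44, |Patch 2| = 24, |Patch 1∩Patch 2| = 10.
|Patch 1 △ Patch 2| = |Patch 1| + |Patch 2| − 2·|Patch 1∩Patch 2| = 44 + 24 − 20 = 48.00.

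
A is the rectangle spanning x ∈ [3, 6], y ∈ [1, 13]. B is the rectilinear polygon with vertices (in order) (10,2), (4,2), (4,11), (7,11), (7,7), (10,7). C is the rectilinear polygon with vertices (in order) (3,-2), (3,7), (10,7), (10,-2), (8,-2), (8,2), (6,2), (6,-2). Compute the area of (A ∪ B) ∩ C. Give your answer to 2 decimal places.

38.00

The region (A ∪ B) ∩ C is the polygon with vertices (3,1), (3,7), (7,7), (10,7), (10,2), (8,2), (6,2), (6,1).
By the shoelace formula its area is 38.00.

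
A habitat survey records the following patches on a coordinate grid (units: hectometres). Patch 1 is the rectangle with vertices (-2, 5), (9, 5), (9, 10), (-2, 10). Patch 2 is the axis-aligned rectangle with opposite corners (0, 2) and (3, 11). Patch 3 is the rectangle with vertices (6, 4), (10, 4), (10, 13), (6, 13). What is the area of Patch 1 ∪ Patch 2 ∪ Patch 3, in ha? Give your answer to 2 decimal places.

By inclusion–exclusion:
Individual areas: |Patch 1| = 55, |Patch 2| = 27, |Patch 3| = 36.
|Patch 1∩Patch 2|: x∈[0,3], y∈[5,10] → 3·5 = 15.
|Patch 1∩Patch 3|: x∈[6,9], y∈[5,10] → 3·5 = 15.
|Patch 2∩Patch 3| = 0 (no overlap).
|Patch 1∩Patch 2∩Patch 3| = 0.
|Patch 1 ∪ Patch 2 ∪ Patch 3| = 118 − 30 + 0 = 88.00.

88.00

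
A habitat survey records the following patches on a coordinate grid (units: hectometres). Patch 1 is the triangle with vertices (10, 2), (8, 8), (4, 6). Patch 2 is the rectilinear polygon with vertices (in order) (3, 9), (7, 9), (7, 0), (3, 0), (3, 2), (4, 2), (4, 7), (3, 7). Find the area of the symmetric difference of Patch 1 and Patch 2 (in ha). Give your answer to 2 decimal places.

|Patch 1| = 14, |Patch 2| = 31, |Patch 1∩Patch 2| = 5.25.
|Patch 1 △ Patch 2| = |Patch 1| + |Patch 2| − 2·|Patch 1∩Patch 2| = 14 + 31 − 10.5 = 34.50.

34.50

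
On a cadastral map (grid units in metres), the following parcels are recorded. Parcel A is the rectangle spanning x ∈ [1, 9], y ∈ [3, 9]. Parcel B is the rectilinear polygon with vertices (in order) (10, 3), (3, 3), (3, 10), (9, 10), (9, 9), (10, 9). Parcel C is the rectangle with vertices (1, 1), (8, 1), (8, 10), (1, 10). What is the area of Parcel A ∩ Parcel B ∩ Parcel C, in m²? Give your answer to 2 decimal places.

30.00

The intersection is the polygon with vertices (3,3), (3,9), (8,9), (8,3).
By the shoelace formula its area is 30.00.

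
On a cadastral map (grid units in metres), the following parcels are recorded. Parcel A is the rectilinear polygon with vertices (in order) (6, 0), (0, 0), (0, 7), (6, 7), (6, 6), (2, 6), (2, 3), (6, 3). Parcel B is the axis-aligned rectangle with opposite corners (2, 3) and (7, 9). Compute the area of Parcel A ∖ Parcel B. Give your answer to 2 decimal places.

|Parcel A| = 30, |Parcel A∩Parcel B| = 4.
|Parcel A ∖ Parcel B| = |Parcel A| − |Parcel A∩Parcel B| = 30 − 4 = 26.00.

26.00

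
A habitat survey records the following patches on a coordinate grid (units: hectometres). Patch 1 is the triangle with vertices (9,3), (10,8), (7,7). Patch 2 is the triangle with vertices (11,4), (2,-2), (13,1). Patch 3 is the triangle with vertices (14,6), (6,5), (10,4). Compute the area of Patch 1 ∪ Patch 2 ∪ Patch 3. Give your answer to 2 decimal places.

By inclusion–exclusion:
Individual areas: |Patch 1| = 7, |Patch 2| = 19.5, |Patch 3| = 6.
|Patch 1∩Patch 2| = 0.
|Patch 1∩Patch 3| = 1.3105.
|Patch 2∩Patch 3| = 0.
|Patch 1∩Patch 2∩Patch 3| = 0.
|Patch 1 ∪ Patch 2 ∪ Patch 3| = 32.5 − 1.3105 + 0 = 31.19.

31.19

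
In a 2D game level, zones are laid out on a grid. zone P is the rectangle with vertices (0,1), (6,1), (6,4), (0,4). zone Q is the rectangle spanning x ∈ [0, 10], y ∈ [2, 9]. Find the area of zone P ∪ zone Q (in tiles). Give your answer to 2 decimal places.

76.00

By inclusion–exclusion:
Individual areas: |zone P| = 18, |zone Q| = 70.
|zone P∩zone Q|: x∈[0,6], y∈[2,4] → 6·2 = 12.
|zone P ∪ zone Q| = 88 − 12 = 76.00.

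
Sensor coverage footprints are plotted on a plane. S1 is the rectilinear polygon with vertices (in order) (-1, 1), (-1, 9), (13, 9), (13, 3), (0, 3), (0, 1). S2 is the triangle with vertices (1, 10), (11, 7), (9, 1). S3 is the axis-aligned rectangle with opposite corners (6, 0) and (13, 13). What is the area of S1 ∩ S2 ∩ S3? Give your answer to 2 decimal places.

20.24

The intersection is the polygon with vertices (11,7), (9.667,3), (7.222,3), (6,4.375), (6,8.5).
By the shoelace formula its area is 20.24.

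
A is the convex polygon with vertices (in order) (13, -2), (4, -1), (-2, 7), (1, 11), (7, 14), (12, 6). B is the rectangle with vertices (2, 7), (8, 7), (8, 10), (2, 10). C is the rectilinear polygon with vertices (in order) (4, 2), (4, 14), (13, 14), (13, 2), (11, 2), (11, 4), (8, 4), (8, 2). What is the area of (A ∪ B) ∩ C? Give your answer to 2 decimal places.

68.75

|A ∪ B| = 149.5.
|(A ∪ B) ∩ C| = 68.75.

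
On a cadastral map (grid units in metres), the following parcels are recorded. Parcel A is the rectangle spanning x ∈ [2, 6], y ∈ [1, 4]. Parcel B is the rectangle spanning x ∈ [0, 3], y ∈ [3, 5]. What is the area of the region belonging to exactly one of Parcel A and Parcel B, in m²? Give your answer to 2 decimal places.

16.00

|Parcel A∩Parcel B|: x∈[2,3], y∈[3,4] → 1·1 = 1.
|Parcel A △ Parcel B| = |Parcel A| + |Parcel B| − 2·|Parcel A∩Parcel B| = 12 + 6 − 2 = 16.00.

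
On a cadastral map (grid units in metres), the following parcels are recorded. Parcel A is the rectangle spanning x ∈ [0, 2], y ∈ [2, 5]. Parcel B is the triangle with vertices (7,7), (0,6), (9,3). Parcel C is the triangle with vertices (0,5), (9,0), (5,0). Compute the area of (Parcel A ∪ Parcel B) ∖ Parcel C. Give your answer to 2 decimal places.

|Parcel A ∪ Parcel B| = 21.
|(Parcel A ∪ Parcel B) ∩ Parcel C| = 0.8889.
|(Parcel A ∪ Parcel B) ∖ Parcel C| = 21 − 0.8889 = 20.11.

20.11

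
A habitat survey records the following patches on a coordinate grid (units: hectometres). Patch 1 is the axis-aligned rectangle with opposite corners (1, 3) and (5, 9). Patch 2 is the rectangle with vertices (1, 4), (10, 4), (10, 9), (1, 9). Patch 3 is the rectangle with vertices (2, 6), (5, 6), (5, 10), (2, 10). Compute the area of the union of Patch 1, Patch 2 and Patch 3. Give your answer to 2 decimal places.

52.00

By inclusion–exclusion:
Individual areas: |Patch 1| = 24, |Patch 2| = 45, |Patch 3| = 12.
|Patch 1∩Patch 2|: x∈[1,5], y∈[4,9] → 4·5 = 20.
|Patch 1∩Patch 3|: x∈[2,5], y∈[6,9] → 3·3 = 9.
|Patch 2∩Patch 3|: x∈[2,5], y∈[6,9] → 3·3 = 9.
|Patch 1∩Patch 2∩Patch 3| = 9.
|Patch 1 ∪ Patch 2 ∪ Patch 3| = 81 − 38 + 9 = 52.00.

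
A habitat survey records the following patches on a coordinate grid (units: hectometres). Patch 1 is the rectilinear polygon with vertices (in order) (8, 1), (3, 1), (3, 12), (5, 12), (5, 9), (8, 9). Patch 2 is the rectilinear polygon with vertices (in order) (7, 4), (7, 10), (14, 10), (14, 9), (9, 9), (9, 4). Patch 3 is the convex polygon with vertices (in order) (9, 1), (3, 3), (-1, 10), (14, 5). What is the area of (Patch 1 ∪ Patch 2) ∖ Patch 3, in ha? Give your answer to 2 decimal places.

|Patch 1 ∪ Patch 2| = 58.
|(Patch 1 ∪ Patch 2) ∩ Patch 3| = 31.1667.
|(Patch 1 ∪ Patch 2) ∖ Patch 3| = 58 − 31.1667 = 26.83.

26.83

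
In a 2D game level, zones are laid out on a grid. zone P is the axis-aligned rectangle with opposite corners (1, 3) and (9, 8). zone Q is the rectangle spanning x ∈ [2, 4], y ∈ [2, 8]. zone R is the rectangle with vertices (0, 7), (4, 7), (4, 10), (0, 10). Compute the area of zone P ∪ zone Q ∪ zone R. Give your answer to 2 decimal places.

51.00

By inclusion–exclusion:
Individual areas: |zone P| = 40, |zone Q| = 12, |zone R| = 12.
|zone P∩zone Q|: x∈[2,4], y∈[3,8] → 2·5 = 10.
|zone P∩zone R|: x∈[1,4], y∈[7,8] → 3·1 = 3.
|zone Q∩zone R|: x∈[2,4], y∈[7,8] → 2·1 = 2.
|zone P∩zone Q∩zone R| = 2.
|zone P ∪ zone Q ∪ zone R| = 64 − 15 + 2 = 51.00.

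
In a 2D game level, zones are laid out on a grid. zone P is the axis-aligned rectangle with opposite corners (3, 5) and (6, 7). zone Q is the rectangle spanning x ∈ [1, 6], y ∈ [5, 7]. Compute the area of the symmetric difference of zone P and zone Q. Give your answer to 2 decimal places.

|zone P∩zone Q|: x∈[3,6], y∈[5,7] → 3·2 = 6.
|zone P △ zone Q| = |zone P| + |zone Q| − 2·|zone P∩zone Q| = 6 + 10 − 12 = 4.00.

4.00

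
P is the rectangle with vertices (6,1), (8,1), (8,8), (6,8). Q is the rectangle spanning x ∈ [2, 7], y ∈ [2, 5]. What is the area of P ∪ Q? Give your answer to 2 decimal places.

By inclusion–exclusion:
Individual areas: |P| = 14, |Q| = 15.
|P∩Q|: x∈[6,7], y∈[2,5] → 1·3 = 3.
|P ∪ Q| = 29 − 3 = 26.00.

26.00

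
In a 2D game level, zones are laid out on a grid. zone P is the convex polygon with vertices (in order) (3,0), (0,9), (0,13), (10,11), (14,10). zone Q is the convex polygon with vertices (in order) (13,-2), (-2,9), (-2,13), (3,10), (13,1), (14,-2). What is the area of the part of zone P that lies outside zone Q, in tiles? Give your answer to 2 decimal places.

|zone P| = 93.5, |zone P∩zone Q| = 31.9044.
|zone P ∖ zone Q| = |zone P| − |zone P∩zone Q| = 93.5 − 31.9044 = 61.60.

61.60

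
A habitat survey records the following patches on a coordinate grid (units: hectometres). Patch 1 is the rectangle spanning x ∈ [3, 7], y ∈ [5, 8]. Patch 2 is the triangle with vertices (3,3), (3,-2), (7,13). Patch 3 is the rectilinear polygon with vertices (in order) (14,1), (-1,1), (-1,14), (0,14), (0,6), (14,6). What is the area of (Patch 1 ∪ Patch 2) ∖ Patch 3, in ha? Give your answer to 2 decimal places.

|Patch 1 ∪ Patch 2| = 19.4.
|(Patch 1 ∪ Patch 2) ∩ Patch 3| = 8.5333.
|(Patch 1 ∪ Patch 2) ∖ Patch 3| = 19.4 − 8.5333 = 10.87.

10.87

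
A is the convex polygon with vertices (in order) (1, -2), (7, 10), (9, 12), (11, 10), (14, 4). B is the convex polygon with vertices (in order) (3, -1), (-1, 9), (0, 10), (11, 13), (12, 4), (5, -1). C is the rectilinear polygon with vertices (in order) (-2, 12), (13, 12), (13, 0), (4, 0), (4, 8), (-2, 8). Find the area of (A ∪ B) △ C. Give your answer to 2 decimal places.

66.37

|A ∪ B| = 129.8349.
|(A ∪ B) ∩ C| = 97.7319.
|(A ∪ B) △ C| = 129.8349 + 132 − 195.4638 = 66.37.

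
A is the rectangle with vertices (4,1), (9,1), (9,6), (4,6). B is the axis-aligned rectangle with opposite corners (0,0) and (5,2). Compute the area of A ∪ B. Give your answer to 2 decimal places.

By inclusion–exclusion:
Individual areas: |A| = 25, |B| = 10.
|A∩B|: x∈[4,5], y∈[1,2] → 1·1 = 1.
|A ∪ B| = 35 − 1 = 34.00.

34.00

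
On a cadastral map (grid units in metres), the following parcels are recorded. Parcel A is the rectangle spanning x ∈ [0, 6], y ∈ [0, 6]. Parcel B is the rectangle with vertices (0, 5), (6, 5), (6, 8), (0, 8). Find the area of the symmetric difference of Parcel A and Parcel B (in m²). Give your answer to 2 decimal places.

|Parcel A∩Parcel B|: x∈[0,6], y∈[5,6] → 6·1 = 6.
|Parcel A △ Parcel B| = |Parcel A| + |Parcel B| − 2·|Parcel A∩Parcel B| = 36 + 18 − 12 = 42.00.

42.00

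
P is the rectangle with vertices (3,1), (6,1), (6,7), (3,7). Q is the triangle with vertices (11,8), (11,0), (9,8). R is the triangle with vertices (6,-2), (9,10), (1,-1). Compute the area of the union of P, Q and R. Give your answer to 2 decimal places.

49.06

By inclusion–exclusion:
Individual areas: |P| = 18, |Q| = 8, |R| = 31.5.
|P∩Q| = 0.
|P∩R| = 8.4375.
|Q∩R| = 0.
|P∩Q∩R| = 0.
|P ∪ Q ∪ R| = 57.5 − 8.4375 + 0 = 49.06.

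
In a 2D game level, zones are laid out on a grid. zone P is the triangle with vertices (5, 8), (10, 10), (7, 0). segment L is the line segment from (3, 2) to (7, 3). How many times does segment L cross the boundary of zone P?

The segment meets the boundary at (6.294,2.824).

1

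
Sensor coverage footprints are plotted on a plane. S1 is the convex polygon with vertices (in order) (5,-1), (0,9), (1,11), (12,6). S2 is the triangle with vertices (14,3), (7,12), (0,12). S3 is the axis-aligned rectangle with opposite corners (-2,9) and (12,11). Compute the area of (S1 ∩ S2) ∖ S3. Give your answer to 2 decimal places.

6.42

|S1 ∩ S2| = 6.8382.
|(S1 ∩ S2) ∩ S3| = 0.4172.
|(S1 ∩ S2) ∖ S3| = 6.8382 − 0.4172 = 6.42.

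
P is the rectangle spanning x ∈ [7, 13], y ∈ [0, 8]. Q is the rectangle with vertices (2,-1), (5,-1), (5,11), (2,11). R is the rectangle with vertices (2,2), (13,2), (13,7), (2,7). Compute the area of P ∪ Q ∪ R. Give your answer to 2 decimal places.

94.00

By inclusion–exclusion:
Individual areas: |P| = 48, |Q| = 36, |R| = 55.
|P∩Q| = 0 (no overlap).
|P∩R|: x∈[7,13], y∈[2,7] → 6·5 = 30.
|Q∩R|: x∈[2,5], y∈[2,7] → 3·5 = 15.
|P∩Q∩R| = 0.
|P ∪ Q ∪ R| = 139 − 45 + 0 = 94.00.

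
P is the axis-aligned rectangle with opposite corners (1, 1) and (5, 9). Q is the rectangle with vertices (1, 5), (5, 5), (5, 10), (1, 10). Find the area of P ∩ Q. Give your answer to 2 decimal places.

16.00

|P∩Q|: x∈[1,5], y∈[5,9] → 4·4 = 16.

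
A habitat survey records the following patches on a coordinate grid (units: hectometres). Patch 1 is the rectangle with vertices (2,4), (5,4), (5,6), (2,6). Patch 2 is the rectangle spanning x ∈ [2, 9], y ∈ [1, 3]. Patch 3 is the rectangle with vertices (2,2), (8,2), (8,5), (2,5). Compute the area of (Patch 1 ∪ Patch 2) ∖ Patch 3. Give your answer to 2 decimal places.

11.00

|Patch 1 ∪ Patch 2| = 20.
|(Patch 1 ∪ Patch 2) ∩ Patch 3| = 9.
|(Patch 1 ∪ Patch 2) ∖ Patch 3| = 20 − 9 = 11.00.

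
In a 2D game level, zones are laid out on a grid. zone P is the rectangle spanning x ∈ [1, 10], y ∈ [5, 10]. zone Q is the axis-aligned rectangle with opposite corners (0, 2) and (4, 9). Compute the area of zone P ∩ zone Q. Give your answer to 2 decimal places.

|zone P∩zone Q|: x∈[1,4], y∈[5,9] → 3·4 = 12.

12.00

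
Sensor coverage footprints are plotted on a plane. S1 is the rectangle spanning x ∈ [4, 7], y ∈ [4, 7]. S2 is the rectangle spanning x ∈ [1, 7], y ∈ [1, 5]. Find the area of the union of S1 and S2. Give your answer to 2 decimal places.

By inclusion–exclusion:
Individual areas: |S1| = 9, |S2| = 24.
|S1∩S2|: x∈[4,7], y∈[4,5] → 3·1 = 3.
|S1 ∪ S2| = 33 − 3 = 30.00.

30.00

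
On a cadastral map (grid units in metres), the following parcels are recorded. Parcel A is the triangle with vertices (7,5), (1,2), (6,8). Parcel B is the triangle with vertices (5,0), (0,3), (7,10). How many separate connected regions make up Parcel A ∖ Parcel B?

2

Parcel A ∖ Parcel B splits into 2 disjoint pieces (area 1.2153, area 0.0283).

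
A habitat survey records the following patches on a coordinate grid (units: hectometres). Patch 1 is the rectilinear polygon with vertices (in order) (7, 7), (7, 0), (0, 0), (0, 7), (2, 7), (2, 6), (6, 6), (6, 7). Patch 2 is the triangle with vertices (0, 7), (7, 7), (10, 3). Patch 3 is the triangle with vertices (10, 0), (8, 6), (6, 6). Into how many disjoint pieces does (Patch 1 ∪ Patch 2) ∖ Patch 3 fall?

2

(Patch 1 ∪ Patch 2) ∖ Patch 3 splits into 2 disjoint pieces (area 48.6159, area 0.9692).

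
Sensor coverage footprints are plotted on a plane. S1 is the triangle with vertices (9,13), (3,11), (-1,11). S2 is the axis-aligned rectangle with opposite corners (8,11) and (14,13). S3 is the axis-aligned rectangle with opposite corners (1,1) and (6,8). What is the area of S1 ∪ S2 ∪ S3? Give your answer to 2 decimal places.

50.93

By inclusion–exclusion:
Individual areas: |S1| = 4, |S2| = 12, |S3| = 35.
|S1∩S2| = 0.0667.
|S1∩S3| = 0.
|S2∩S3| = 0 (no overlap).
|S1∩S2∩S3| = 0.
|S1 ∪ S2 ∪ S3| = 51 − 0.0667 + 0 = 50.93.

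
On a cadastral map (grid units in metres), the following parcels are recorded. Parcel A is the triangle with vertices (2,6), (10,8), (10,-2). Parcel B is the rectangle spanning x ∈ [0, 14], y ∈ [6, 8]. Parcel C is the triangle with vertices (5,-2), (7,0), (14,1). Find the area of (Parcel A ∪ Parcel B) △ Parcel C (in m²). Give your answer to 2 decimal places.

|Parcel A ∪ Parcel B| = 60.
|(Parcel A ∪ Parcel B) ∩ Parcel C| = 1.5387.
|(Parcel A ∪ Parcel B) △ Parcel C| = 60 + 6 − 3.0774 = 62.92.

62.92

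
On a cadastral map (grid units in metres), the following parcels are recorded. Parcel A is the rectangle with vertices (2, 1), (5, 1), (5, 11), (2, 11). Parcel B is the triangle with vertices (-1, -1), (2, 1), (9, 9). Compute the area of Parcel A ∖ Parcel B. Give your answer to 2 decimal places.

27.64

|Parcel A| = 30, |Parcel A∩Parcel B| = 2.3571.
|Parcel A ∖ Parcel B| = |Parcel A| − |Parcel A∩Parcel B| = 30 − 2.3571 = 27.64.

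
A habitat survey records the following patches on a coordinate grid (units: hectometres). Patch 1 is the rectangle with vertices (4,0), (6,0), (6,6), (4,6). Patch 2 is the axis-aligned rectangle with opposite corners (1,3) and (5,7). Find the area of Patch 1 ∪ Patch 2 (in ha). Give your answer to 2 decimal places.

By inclusion–exclusion:
Individual areas: |Patch 1| = 12, |Patch 2| = 16.
|Patch 1∩Patch 2|: x∈[4,5], y∈[3,6] → 1·3 = 3.
|Patch 1 ∪ Patch 2| = 28 − 3 = 25.00.

25.00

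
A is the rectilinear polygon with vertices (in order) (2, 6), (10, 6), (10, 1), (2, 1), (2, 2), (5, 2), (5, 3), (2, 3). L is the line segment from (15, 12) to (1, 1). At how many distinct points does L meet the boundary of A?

The segment meets the boundary at (2,1.786), (2.273,2), (3.545,3), (7.364,6).

4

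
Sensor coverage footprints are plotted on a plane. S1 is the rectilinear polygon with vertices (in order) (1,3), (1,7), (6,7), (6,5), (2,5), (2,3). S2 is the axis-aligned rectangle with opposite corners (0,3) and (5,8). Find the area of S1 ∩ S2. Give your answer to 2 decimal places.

The intersection is the polygon with vertices (1,7), (5,7), (5,5), (2,5), (2,3), (1,3).
By the shoelace formula its area is 10.00.

10.00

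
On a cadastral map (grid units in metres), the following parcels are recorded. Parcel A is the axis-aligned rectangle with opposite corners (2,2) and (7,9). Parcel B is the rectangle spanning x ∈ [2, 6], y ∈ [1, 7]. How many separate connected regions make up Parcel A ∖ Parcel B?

Parcel A ∖ Parcel B is a single connected region.

1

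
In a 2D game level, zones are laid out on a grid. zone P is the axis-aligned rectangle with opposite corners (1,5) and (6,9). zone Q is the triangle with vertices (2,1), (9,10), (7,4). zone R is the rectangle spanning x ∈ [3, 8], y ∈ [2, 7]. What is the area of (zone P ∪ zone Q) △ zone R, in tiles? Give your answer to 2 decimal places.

26.46

|zone P ∪ zone Q| = 31.4921.
|(zone P ∪ zone Q) ∩ zone R| = 15.0159.
|(zone P ∪ zone Q) △ zone R| = 31.4921 + 25 − 30.0317 = 26.46.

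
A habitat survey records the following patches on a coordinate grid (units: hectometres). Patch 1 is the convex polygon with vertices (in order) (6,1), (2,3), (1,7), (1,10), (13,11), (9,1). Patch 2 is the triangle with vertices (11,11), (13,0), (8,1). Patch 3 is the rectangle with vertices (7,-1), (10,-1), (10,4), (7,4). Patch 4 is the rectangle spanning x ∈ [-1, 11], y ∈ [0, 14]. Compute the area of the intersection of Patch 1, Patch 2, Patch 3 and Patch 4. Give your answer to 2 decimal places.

The intersection is the polygon with vertices (8,1), (8.9,4), (10,4), (10,3.5), (9,1).
By the shoelace formula its area is 3.40.

3.40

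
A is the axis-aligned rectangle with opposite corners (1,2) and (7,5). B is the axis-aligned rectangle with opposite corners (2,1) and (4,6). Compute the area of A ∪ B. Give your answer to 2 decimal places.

By inclusion–exclusion:
Individual areas: |A| = 18, |B| = 10.
|A∩B|: x∈[2,4], y∈[2,5] → 2·3 = 6.
|A ∪ B| = 28 − 6 = 22.00.

22.00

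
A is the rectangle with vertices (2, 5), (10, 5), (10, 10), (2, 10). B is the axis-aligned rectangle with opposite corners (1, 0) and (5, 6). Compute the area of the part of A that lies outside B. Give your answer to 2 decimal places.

|A∩B|: x∈[2,5], y∈[5,6] → 3·1 = 3.
|A| = 40.
|A ∖ B| = |A| − |A∩B| = 40 − 3 = 37.00.

37.00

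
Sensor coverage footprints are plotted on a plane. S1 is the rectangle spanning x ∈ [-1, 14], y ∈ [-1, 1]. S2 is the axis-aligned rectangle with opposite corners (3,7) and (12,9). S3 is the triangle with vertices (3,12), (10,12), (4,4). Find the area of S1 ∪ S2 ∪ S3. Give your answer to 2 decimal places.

By inclusion–exclusion:
Individual areas: |S1| = 30, |S2| = 18, |S3| = 28.
|S1∩S2| = 0 (no overlap).
|S1∩S3| = 0.
|S2∩S3| = 7.
|S1∩S2∩S3| = 0.
|S1 ∪ S2 ∪ S3| = 76 − 7 + 0 = 69.00.

69.00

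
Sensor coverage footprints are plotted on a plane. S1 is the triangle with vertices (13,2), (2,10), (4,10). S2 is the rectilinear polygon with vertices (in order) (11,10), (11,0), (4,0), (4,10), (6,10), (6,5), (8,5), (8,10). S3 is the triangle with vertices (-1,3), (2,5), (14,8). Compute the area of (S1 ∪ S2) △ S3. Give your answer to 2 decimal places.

|S1 ∪ S2| = 63.7172.
|(S1 ∪ S2) ∩ S3| = 2.9429.
|(S1 ∪ S2) △ S3| = 63.7172 + 7.5 − 5.8858 = 65.33.

65.33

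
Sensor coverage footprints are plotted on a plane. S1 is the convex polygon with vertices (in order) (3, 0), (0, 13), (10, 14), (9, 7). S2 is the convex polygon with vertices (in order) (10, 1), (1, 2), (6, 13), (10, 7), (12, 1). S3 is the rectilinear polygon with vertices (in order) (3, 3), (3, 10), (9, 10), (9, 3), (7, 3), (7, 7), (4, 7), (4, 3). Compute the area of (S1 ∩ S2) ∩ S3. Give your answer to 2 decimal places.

|S1 ∩ S2| = 42.0061.
|(S1 ∩ S2) ∩ S3| = 20.64.

20.64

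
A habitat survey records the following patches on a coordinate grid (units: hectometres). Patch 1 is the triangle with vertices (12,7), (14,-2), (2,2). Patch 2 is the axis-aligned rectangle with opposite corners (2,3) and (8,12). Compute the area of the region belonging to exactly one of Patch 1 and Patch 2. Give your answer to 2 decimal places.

|Patch 1| = 50, |Patch 2| = 54, |Patch 1∩Patch 2| = 4.
|Patch 1 △ Patch 2| = |Patch 1| + |Patch 2| − 2·|Patch 1∩Patch 2| = 50 + 54 − 8 = 96.00.

96.00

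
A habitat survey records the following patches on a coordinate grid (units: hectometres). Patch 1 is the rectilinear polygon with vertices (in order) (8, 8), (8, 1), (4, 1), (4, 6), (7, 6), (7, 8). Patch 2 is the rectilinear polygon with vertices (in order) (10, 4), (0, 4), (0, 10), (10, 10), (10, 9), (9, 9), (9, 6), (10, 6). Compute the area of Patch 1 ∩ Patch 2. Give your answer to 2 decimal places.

10.00

The intersection is the polygon with vertices (8,4), (4,4), (4,6), (7,6), (7,8), (8,8).
By the shoelace formula its area is 10.00.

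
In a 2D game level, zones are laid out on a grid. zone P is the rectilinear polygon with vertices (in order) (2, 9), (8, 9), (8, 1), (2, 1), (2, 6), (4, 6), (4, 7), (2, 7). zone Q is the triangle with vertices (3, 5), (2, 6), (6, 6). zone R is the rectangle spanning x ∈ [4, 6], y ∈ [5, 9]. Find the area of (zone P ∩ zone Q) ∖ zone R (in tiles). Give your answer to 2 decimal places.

|zone P ∩ zone Q| = 2.
|(zone P ∩ zone Q) ∩ zone R| = 0.6667.
|(zone P ∩ zone Q) ∖ zone R| = 2 − 0.6667 = 1.33.

1.33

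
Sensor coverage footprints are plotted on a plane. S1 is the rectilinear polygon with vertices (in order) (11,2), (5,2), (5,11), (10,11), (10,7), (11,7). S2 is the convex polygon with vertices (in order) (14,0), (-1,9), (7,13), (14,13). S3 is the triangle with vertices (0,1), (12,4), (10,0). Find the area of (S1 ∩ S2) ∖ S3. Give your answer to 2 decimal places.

38.16

|S1 ∩ S2| = 40.3667.
|(S1 ∩ S2) ∩ S3| = 2.2034.
|(S1 ∩ S2) ∖ S3| = 40.3667 − 2.2034 = 38.16.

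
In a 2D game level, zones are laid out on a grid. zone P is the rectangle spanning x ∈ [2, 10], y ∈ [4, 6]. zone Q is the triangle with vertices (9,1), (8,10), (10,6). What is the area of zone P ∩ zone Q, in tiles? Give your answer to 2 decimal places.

2.49

The intersection is the polygon with vertices (10,6), (9.6,4), (8.667,4), (8.444,6).
By the shoelace formula its area is 2.49.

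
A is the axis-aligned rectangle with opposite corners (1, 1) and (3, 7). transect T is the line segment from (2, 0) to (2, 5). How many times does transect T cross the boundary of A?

The segment meets the boundary at (2,1).

1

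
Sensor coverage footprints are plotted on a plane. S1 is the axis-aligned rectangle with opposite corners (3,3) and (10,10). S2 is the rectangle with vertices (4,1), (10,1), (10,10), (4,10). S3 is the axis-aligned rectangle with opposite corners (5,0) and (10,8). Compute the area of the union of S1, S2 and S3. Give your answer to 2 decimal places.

66.00

By inclusion–exclusion:
Individual areas: |S1| = 49, |S2| = 54, |S3| = 40.
|S1∩S2|: x∈[4,10], y∈[3,10] → 6·7 = 42.
|S1∩S3|: x∈[5,10], y∈[3,8] → 5·5 = 25.
|S2∩S3|: x∈[5,10], y∈[1,8] → 5·7 = 35.
|S1∩S2∩S3| = 25.
|S1 ∪ S2 ∪ S3| = 143 − 102 + 25 = 66.00.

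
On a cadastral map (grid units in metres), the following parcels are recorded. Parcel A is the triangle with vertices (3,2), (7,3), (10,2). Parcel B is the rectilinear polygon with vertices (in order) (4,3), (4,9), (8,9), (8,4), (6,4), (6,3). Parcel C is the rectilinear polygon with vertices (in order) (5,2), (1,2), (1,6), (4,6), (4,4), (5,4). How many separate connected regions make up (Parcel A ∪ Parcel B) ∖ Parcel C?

2

(Parcel A ∪ Parcel B) ∖ Parcel C splits into 2 disjoint pieces (area 3, area 21).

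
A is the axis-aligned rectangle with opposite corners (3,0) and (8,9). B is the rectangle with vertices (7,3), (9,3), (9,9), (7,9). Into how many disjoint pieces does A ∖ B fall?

1

A ∖ B is a single connected region.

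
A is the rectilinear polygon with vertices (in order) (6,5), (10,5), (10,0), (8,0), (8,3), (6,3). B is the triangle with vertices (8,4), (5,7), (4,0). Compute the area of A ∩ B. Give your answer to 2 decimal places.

The intersection is the polygon with vertices (7,5), (8,4), (7,3), (6,3), (6,5).
By the shoelace formula its area is 3.00.

3.00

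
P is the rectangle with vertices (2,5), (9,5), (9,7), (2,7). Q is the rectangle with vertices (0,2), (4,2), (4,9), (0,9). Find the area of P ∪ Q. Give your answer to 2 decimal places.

38.00

By inclusion–exclusion:
Individual areas: |P| = 14, |Q| = 28.
|P∩Q|: x∈[2,4], y∈[5,7] → 2·2 = 4.
|P ∪ Q| = 42 − 4 = 38.00.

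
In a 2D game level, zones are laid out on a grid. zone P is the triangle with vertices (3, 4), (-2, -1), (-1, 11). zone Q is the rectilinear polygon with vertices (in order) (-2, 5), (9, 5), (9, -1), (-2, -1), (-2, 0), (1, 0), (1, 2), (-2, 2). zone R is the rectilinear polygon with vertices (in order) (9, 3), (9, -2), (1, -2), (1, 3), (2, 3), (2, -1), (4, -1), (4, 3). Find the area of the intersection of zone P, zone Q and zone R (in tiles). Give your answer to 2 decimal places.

The intersection is the polygon with vertices (1,2), (1,3), (2,3).
By the shoelace formula its area is 0.50.

0.50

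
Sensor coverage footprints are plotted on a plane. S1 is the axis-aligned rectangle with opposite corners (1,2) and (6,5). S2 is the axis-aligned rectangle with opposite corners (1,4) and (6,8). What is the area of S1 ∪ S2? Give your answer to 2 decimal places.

By inclusion–exclusion:
Individual areas: |S1| = 15, |S2| = 20.
|S1∩S2|: x∈[1,6], y∈[4,5] → 5·1 = 5.
|S1 ∪ S2| = 35 − 5 = 30.00.

30.00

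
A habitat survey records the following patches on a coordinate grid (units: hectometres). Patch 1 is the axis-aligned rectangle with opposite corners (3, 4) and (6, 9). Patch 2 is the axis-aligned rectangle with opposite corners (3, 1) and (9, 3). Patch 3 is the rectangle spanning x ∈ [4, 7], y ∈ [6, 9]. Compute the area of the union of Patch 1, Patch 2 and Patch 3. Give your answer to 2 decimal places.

30.00

By inclusion–exclusion:
Individual areas: |Patch 1| = 15, |Patch 2| = 12, |Patch 3| = 9.
|Patch 1∩Patch 2| = 0 (no overlap).
|Patch 1∩Patch 3|: x∈[4,6], y∈[6,9] → 2·3 = 6.
|Patch 2∩Patch 3| = 0 (no overlap).
|Patch 1∩Patch 2∩Patch 3| = 0.
|Patch 1 ∪ Patch 2 ∪ Patch 3| = 36 − 6 + 0 = 30.00.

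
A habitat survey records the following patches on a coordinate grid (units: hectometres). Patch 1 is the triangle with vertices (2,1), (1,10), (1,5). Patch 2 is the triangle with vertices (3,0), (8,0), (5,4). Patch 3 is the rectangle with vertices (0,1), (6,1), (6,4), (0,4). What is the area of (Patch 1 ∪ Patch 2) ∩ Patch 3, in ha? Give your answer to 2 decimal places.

5.21

|Patch 1 ∪ Patch 2| = 12.5.
|(Patch 1 ∪ Patch 2) ∩ Patch 3| = 5.21.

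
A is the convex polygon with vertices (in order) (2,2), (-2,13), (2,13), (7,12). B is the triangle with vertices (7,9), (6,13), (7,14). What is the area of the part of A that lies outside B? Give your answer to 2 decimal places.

49.07

|A| = 49.5, |A∩B| = 0.4342.
|A ∖ B| = |A| − |A∩B| = 49.5 − 0.4342 = 49.07.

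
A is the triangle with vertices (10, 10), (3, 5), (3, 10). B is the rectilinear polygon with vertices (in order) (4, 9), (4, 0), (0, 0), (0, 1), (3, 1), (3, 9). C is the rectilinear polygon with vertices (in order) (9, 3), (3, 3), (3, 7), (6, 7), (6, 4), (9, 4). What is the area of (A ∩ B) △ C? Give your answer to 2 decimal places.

15.36

|A ∩ B| = 3.6429.
|(A ∩ B) ∩ C| = 1.6429.
|(A ∩ B) △ C| = 3.6429 + 15 − 3.2857 = 15.36.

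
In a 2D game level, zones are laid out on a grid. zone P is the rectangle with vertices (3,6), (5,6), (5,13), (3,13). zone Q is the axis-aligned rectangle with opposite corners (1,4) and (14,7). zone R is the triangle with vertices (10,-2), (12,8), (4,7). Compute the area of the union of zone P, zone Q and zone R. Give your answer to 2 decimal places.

70.44

By inclusion–exclusion:
Individual areas: |zone P| = 14, |zone Q| = 39, |zone R| = 39.
|zone P∩zone Q|: x∈[3,5], y∈[6,7] → 2·1 = 2.
|zone P∩zone R| = 0.7292.
|zone Q∩zone R| = 19.5.
|zone P∩zone Q∩zone R| = 0.6667.
|zone P ∪ zone Q ∪ zone R| = 92 − 22.2292 + 0.6667 = 70.44.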